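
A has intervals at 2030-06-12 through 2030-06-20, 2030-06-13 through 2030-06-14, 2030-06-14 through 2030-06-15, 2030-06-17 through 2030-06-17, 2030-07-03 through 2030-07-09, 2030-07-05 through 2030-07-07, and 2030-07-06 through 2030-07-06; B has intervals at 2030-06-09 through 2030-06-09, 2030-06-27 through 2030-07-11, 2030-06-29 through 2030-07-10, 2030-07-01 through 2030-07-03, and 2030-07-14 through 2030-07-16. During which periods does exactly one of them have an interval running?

2030-06-09 through 2030-06-09, 2030-06-12 through 2030-06-20, 2030-06-27 through 2030-07-02, 2030-07-10 through 2030-07-11, 2030-07-14 through 2030-07-16

A, merged: 2030-06-12 through 2030-06-20, 2030-07-03 through 2030-07-09.
B, merged: 2030-06-09 through 2030-06-09, 2030-06-27 through 2030-07-11, 2030-07-14 through 2030-07-16.
A \ B = 2030-06-12 through 2030-06-20.
B \ A = 2030-06-09 through 2030-06-09, 2030-06-27 through 2030-07-02, 2030-07-10 through 2030-07-11, 2030-07-14 through 2030-07-16.
Union of the two gives the symmetric difference.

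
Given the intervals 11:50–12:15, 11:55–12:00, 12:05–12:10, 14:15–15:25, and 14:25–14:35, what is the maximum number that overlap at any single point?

2

Sweep endpoints in order; track running count of active intervals.
Peak of 2 reached at 11:55.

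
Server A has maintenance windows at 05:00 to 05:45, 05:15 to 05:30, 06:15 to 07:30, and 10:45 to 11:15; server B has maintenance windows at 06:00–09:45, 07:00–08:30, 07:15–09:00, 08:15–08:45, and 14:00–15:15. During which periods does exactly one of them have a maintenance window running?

05:00–05:45, 06:00–06:15, 07:30–09:45, 10:45–11:15, 14:00–15:15

Merge the first list: 05:00–05:45, 06:15–07:30, 10:45–11:15.
Merge the second list: 06:00–09:45, 14:00–15:15.
A \ B = 05:00–05:45, 10:45–11:15.
B \ A = 06:00–06:15, 07:30–09:45, 14:00–15:15.
Union of the two gives the symmetric difference.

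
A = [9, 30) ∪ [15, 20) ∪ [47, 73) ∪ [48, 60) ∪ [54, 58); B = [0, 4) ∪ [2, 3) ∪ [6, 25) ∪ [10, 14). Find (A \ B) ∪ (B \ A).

Merge the first list: [9, 30), [47, 73).
Merge the second list: [0, 4), [6, 25).
A \ B = [25, 30), [47, 73).
B \ A = [0, 4), [6, 9).
Union of the two gives the symmetric difference.

[0, 4) ∪ [6, 9) ∪ [25, 30) ∪ [47, 73)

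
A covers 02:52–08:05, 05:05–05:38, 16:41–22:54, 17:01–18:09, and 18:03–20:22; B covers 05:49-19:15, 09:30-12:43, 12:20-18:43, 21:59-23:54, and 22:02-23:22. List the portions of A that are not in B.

A, merged: 02:52-08:05, 16:41-22:54.
B, merged: 05:49-19:15, 21:59-23:54.
02:52-08:05 with B removed leaves 02:52-05:49.
16:41-22:54 with B removed leaves 19:15-21:59.

02:52-05:49, 19:15-21:59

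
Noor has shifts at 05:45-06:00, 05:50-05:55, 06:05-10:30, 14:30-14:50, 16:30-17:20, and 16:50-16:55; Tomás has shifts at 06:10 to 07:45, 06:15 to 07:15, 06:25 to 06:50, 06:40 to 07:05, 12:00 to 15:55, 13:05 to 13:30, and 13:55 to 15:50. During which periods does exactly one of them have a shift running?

05:45-06:00, 06:05-06:10, 07:45-10:30, 12:00-14:30, 14:50-15:55, 16:30-17:20

Merge the first list: 05:45-06:00, 06:05-10:30, 14:30-14:50, 16:30-17:20.
Merge the second list: 06:10-07:45, 12:00-15:55.
A but not B: 05:45-06:00, 06:05-06:10, 07:45-10:30, 16:30-17:20.
B but not A: 12:00-14:30, 14:50-15:55.
Combining gives A △ B.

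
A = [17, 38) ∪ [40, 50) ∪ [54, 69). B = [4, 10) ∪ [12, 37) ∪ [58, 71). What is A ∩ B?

[17, 37) ∪ [58, 69)

[17, 38) meets the second set on [17, 37).
[40, 50): no overlap with the second set.
[54, 69) meets the second set on [58, 69).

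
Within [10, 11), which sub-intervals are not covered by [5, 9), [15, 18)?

[10, 11)

The merged coverage is [5, 9), [15, 18).
Complement within [10, 11): [10, 11).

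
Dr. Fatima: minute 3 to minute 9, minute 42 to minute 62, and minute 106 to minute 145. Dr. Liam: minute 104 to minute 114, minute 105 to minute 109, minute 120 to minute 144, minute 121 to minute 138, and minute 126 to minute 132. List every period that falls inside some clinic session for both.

Second set merges to minute 104 to minute 114, minute 120 to minute 144.
minute 3 to minute 9 meets no B interval.
minute 42 to minute 62 meets no B interval.
minute 106 to minute 145 ∩ B → minute 106 to minute 114, minute 120 to minute 144.

minute 106 to minute 114, minute 120 to minute 144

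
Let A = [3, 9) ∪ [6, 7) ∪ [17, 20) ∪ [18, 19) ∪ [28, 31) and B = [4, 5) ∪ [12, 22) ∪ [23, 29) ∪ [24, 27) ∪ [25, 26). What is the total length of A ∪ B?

24

Merge the first list: [3, 9), [17, 20), [28, 31).
Merge the second list: [4, 5), [12, 22), [23, 29).
A ∪ B = [3, 9), [12, 22), [23, 31).
Total: 6 + 10 + 8 = 24.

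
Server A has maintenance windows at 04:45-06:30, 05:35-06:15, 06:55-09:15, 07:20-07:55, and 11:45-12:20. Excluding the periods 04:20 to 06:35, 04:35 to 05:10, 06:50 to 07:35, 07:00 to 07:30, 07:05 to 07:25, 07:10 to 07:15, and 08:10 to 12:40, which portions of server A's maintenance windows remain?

07:35–08:10

First set merges to 04:45–06:30, 06:55–09:15, 11:45–12:20.
Second set merges to 04:20–06:35, 06:50–07:35, 08:10–12:40.
04:45–06:30: entirely removed.
06:55–09:15 \ B = 07:35–08:10.
11:45–12:20: entirely removed.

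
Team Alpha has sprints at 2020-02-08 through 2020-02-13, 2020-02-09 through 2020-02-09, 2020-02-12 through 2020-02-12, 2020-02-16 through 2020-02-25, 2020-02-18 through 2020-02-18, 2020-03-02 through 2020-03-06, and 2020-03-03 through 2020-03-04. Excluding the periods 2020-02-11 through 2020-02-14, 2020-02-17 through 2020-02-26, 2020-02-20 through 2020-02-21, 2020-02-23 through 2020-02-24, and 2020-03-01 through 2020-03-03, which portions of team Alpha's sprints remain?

A, merged: 2020-02-08 through 2020-02-13, 2020-02-16 through 2020-02-25, 2020-03-02 through 2020-03-06.
B, merged: 2020-02-11 through 2020-02-14, 2020-02-17 through 2020-02-26, 2020-03-01 through 2020-03-03.
2020-02-08 through 2020-02-13 minus B → 2020-02-08 through 2020-02-10.
2020-02-16 through 2020-02-25 minus B → 2020-02-16 through 2020-02-16.
2020-03-02 through 2020-03-06 minus B → 2020-03-04 through 2020-03-06.

2020-02-08 through 2020-02-10, 2020-02-16 through 2020-02-16, 2020-03-04 through 2020-03-06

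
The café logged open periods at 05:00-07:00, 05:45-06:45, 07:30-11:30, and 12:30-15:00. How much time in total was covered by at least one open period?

Merged: 05:00-07:00, 07:30-11:30, 12:30-15:00.
Lengths: 2 h + 4 h + 2 h 30 min = 8 h 30 min.

8 h 30 min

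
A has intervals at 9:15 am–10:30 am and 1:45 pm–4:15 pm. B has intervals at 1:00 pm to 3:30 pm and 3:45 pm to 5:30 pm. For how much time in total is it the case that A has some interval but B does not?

A \ B = 9:15 am–10:30 am, 3:30 pm–3:45 pm.
Total: 1 h 15 min + 15 min = 1 h 30 min.

1 h 30 min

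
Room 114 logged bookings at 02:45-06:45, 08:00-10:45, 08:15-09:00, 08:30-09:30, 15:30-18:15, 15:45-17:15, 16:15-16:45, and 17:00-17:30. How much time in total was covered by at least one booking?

Merged: 02:45–06:45, 08:00–10:45, 15:30–18:15.
Lengths: 4 h + 2 h 45 min + 2 h 45 min = 9 h 30 min.

9 h 30 min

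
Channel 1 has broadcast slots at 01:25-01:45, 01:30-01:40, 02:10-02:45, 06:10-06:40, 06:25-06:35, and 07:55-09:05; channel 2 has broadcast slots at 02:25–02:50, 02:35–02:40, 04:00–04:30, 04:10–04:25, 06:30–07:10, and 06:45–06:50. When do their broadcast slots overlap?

First set merges to 01:25-01:45, 02:10-02:45, 06:10-06:40, 07:55-09:05.
Second set merges to 02:25-02:50, 04:00-04:30, 06:30-07:10.
01:25-01:45 meets no B interval.
02:10-02:45 ∩ B → 02:25-02:45.
06:10-06:40 ∩ B → 06:30-06:40.
07:55-09:05 meets no B interval.

02:25-02:45, 06:30-06:40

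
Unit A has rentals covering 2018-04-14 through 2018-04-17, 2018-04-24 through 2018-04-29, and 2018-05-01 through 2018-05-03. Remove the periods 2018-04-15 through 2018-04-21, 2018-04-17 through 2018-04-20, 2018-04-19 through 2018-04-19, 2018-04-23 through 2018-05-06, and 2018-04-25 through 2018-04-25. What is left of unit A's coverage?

Merge the second list: 2018-04-15 through 2018-04-21, 2018-04-23 through 2018-05-06.
2018-04-14 through 2018-04-17 minus B → 2018-04-14 through 2018-04-14.
2018-04-24 through 2018-04-29: fully covered by B → removed.
2018-05-01 through 2018-05-03: fully covered by B → removed.

2018-04-14 through 2018-04-14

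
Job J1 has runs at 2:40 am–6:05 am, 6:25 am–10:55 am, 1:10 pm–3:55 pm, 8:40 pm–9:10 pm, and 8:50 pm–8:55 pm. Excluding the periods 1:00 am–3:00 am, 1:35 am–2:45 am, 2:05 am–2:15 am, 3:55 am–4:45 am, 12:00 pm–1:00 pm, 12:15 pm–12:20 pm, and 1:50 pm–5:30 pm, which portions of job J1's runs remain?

3:00 am–3:55 am, 4:45 am–6:05 am, 6:25 am–10:55 am, 1:10 pm–1:50 pm, 8:40 pm–9:10 pm

A, merged: 2:40 am–6:05 am, 6:25 am–10:55 am, 1:10 pm–3:55 pm, 8:40 pm–9:10 pm.
B, merged: 1:00 am–3:00 am, 3:55 am–4:45 am, 12:00 pm–1:00 pm, 1:50 pm–5:30 pm.
2:40 am–6:05 am with B removed leaves 3:00 am–3:55 am, 4:45 am–6:05 am.
6:25 am–10:55 am is untouched.
1:10 pm–3:55 pm with B removed leaves 1:10 pm–1:50 pm.
8:40 pm–9:10 pm is untouched.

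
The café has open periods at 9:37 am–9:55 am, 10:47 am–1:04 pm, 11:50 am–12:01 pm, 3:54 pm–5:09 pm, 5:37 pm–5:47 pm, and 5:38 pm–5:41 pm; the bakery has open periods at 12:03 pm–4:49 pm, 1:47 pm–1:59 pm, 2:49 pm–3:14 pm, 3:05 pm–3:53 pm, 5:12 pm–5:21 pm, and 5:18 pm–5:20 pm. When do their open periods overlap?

First set merges to 9:37 am-9:55 am, 10:47 am-1:04 pm, 3:54 pm-5:09 pm, 5:37 pm-5:47 pm.
Second set merges to 12:03 pm-4:49 pm, 5:12 pm-5:21 pm.
9:37 am-9:55 am falls entirely outside B.
10:47 am-1:04 pm overlaps B on 12:03 pm-1:04 pm.
3:54 pm-5:09 pm overlaps B on 3:54 pm-4:49 pm.
5:37 pm-5:47 pm falls entirely outside B.

12:03 pm-1:04 pm, 3:54 pm-4:49 pm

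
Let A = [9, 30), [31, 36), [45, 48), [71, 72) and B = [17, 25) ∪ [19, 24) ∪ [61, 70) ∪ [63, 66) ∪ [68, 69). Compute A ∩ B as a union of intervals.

[17, 25)

Second set merges to [17, 25), [61, 70).
[9, 30) ∩ B → [17, 25).
[31, 36) meets no B interval.
[45, 48) meets no B interval.
[71, 72) meets no B interval.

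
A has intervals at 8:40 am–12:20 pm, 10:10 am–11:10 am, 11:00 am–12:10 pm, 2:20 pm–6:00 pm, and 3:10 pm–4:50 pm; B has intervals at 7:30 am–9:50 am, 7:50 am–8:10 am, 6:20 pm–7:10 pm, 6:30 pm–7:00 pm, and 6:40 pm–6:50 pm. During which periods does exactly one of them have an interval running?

7:30 am–8:40 am, 9:50 am–12:20 pm, 2:20 pm–6:00 pm, 6:20 pm–7:10 pm

A, merged: 8:40 am–12:20 pm, 2:20 pm–6:00 pm.
B, merged: 7:30 am–9:50 am, 6:20 pm–7:10 pm.
A but not B: 9:50 am–12:20 pm, 2:20 pm–6:00 pm.
B but not A: 7:30 am–8:40 am, 6:20 pm–7:10 pm.
Combining gives A △ B.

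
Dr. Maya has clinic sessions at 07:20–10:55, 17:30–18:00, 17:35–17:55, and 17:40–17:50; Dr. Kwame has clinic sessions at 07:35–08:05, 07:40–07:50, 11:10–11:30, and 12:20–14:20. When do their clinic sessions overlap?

07:35-08:05

A, merged: 07:20-10:55, 17:30-18:00.
B, merged: 07:35-08:05, 11:10-11:30, 12:20-14:20.
07:20-10:55 overlaps B on 07:35-08:05.
17:30-18:00 falls entirely outside B.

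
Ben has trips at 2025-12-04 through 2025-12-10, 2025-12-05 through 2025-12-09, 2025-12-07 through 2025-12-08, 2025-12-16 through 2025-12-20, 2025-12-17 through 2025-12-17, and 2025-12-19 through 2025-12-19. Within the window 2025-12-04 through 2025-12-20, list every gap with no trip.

2025-12-11 through 2025-12-15

After merging, the occupied span is 2025-12-04 through 2025-12-10, 2025-12-16 through 2025-12-20.
Uncovered inside 2025-12-04 through 2025-12-20: 2025-12-11 through 2025-12-15.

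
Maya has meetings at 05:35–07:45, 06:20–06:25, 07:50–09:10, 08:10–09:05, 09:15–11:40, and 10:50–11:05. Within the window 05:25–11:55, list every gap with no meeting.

The merged coverage is 05:35–07:45, 07:50–09:10, 09:15–11:40.
Uncovered inside 05:25–11:55: 05:25–05:35, 07:45–07:50, 09:10–09:15, 11:40–11:55.

05:25–05:35, 07:45–07:50, 09:10–09:15, 11:40–11:55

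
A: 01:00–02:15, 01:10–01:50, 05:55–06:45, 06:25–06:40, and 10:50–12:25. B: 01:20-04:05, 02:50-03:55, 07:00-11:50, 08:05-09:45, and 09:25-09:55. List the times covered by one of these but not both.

01:00–01:20, 02:15–04:05, 05:55–06:45, 07:00–10:50, 11:50–12:25

A, merged: 01:00–02:15, 05:55–06:45, 10:50–12:25.
B, merged: 01:20–04:05, 07:00–11:50.
A but not B: 01:00–01:20, 05:55–06:45, 11:50–12:25.
B but not A: 02:15–04:05, 07:00–10:50.
Combining gives A △ B.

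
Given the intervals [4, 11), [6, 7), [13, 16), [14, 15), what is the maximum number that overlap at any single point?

At 6, 2 of the intervals are simultaneously active.
No point has more.

2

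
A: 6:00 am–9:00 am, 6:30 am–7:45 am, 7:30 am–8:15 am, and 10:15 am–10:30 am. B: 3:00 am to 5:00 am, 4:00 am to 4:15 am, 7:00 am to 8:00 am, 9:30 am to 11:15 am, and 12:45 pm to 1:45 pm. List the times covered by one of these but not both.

3:00 am–5:00 am, 6:00 am–7:00 am, 8:00 am–9:00 am, 9:30 am–10:15 am, 10:30 am–11:15 am, 12:45 pm–1:45 pm

First set merges to 6:00 am–9:00 am, 10:15 am–10:30 am.
Second set merges to 3:00 am–5:00 am, 7:00 am–8:00 am, 9:30 am–11:15 am, 12:45 pm–1:45 pm.
A \ B = 6:00 am–7:00 am, 8:00 am–9:00 am.
B \ A = 3:00 am–5:00 am, 9:30 am–10:15 am, 10:30 am–11:15 am, 12:45 pm–1:45 pm.
Union of the two gives the symmetric difference.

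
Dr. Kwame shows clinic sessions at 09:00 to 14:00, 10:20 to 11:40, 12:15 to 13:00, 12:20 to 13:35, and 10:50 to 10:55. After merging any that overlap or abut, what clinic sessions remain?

09:00–14:00

Sort by start: 09:00–14:00, 10:20–11:40, 10:50–10:55, 12:15–13:00, 12:20–13:35.
10:20–11:40 overlaps/touches 09:00–14:00 → extend to 09:00–14:00.
10:50–10:55 overlaps/touches 09:00–14:00 → extend to 09:00–14:00.
12:15–13:00 overlaps/touches 09:00–14:00 → extend to 09:00–14:00.
12:20–13:35 overlaps/touches 09:00–14:00 → extend to 09:00–14:00.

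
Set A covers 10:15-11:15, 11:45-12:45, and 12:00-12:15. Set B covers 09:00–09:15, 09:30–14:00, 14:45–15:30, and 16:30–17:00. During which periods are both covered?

10:15–11:15, 11:45–12:45

Merge the first list: 10:15–11:15, 11:45–12:45.
10:15–11:15 meets the second set on 10:15–11:15.
11:45–12:45 meets the second set on 11:45–12:45.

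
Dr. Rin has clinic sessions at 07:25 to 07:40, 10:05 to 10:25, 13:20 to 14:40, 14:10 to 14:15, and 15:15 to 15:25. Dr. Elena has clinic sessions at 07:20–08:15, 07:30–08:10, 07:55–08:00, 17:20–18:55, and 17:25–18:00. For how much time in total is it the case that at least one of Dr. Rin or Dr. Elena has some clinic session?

4 h 20 min

First set merges to 07:25–07:40, 10:05–10:25, 13:20–14:40, 15:15–15:25.
Second set merges to 07:20–08:15, 17:20–18:55.
A ∪ B = 07:20–08:15, 10:05–10:25, 13:20–14:40, 15:15–15:25, 17:20–18:55.
Total: 55 min + 20 min + 1 h 20 min + 10 min + 1 h 35 min = 4 h 20 min.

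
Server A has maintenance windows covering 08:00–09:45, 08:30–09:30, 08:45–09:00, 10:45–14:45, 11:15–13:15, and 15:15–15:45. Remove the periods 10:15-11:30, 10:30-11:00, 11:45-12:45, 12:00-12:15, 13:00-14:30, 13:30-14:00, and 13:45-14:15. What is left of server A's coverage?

First set merges to 08:00–09:45, 10:45–14:45, 15:15–15:45.
Second set merges to 10:15–11:30, 11:45–12:45, 13:00–14:30.
08:00–09:45: nothing removed.
10:45–14:45 \ B = 11:30–11:45, 12:45–13:00, 14:30–14:45.
15:15–15:45: nothing removed.

08:00–09:45, 11:30–11:45, 12:45–13:00, 14:30–14:45, 15:15–15:45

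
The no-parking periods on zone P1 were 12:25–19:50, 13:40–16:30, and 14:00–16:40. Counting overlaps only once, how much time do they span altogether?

7 h 25 min

Merged: 12:25–19:50.
Length: 7 h 25 min.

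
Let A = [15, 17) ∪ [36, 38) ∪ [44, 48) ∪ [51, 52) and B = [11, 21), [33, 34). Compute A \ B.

[36, 38) ∪ [44, 48) ∪ [51, 52)

[15, 17) lies entirely inside B → drops out.
[36, 38) is untouched.
[44, 48) is untouched.
[51, 52) is untouched.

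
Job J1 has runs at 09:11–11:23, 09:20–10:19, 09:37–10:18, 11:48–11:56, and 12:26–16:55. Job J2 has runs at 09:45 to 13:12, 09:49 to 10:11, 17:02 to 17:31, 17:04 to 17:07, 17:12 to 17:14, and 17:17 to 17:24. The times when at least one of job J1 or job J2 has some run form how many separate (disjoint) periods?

2

First set merges to 09:11–11:23, 11:48–11:56, 12:26–16:55.
Second set merges to 09:45–13:12, 17:02–17:31.
A ∪ B = 09:11–16:55, 17:02–17:31.
That is 2 disjoint pieces.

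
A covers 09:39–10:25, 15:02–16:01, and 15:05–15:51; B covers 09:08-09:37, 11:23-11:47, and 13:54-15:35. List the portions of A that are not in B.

First set merges to 09:39-10:25, 15:02-16:01.
09:39-10:25: nothing removed.
15:02-16:01 \ B = 15:35-16:01.

09:39-10:25, 15:35-16:01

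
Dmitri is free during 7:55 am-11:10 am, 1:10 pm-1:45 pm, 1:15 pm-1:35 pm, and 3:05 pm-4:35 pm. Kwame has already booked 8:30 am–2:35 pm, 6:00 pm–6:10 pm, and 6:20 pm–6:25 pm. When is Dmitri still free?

7:55 am–8:30 am, 3:05 pm–4:35 pm

A, merged: 7:55 am–11:10 am, 1:10 pm–1:45 pm, 3:05 pm–4:35 pm.
7:55 am–11:10 am with B removed leaves 7:55 am–8:30 am.
1:10 pm–1:45 pm lies entirely inside B → drops out.
3:05 pm–4:35 pm is untouched.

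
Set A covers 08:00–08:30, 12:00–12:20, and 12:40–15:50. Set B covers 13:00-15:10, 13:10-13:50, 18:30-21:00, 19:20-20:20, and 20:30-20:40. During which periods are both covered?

B, merged: 13:00–15:10, 18:30–21:00.
08:00–08:30 meets no B interval.
12:00–12:20 meets no B interval.
12:40–15:50 ∩ B → 13:00–15:10.

13:00–15:10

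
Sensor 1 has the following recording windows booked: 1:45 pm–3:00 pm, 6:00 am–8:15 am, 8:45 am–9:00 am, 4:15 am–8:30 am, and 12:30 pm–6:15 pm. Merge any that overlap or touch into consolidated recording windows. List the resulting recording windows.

Sort by start: 4:15 am-8:30 am, 6:00 am-8:15 am, 8:45 am-9:00 am, 12:30 pm-6:15 pm, 1:45 pm-3:00 pm.
6:00 am-8:15 am overlaps/touches 4:15 am-8:30 am → extend to 4:15 am-8:30 am.
8:45 am-9:00 am is disjoint → start new block.
12:30 pm-6:15 pm is disjoint → start new block.
1:45 pm-3:00 pm overlaps/touches 12:30 pm-6:15 pm → extend to 12:30 pm-6:15 pm.

4:15 am-8:30 am, 8:45 am-9:00 am, 12:30 pm-6:15 pm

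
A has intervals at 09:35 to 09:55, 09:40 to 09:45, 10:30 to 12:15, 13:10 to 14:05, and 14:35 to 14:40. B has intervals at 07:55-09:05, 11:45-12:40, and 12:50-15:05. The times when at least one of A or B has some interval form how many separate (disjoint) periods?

4

Merge the first list: 09:35-09:55, 10:30-12:15, 13:10-14:05, 14:35-14:40.
A ∪ B = 07:55-09:05, 09:35-09:55, 10:30-12:40, 12:50-15:05.
That is 4 disjoint pieces.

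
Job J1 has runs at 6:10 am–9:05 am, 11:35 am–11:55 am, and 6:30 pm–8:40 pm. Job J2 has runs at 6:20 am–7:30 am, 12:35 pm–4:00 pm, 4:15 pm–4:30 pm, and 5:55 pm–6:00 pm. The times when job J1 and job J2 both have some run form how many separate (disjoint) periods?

1

A ∩ B = 6:20 am-7:30 am.
That is 1 disjoint piece.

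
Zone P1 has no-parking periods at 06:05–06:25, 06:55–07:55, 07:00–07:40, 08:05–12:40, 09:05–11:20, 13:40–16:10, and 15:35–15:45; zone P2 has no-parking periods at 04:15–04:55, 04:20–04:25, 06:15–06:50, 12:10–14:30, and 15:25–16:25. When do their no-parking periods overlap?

06:15–06:25, 12:10–12:40, 13:40–14:30, 15:25–16:10

Merge the first list: 06:05–06:25, 06:55–07:55, 08:05–12:40, 13:40–16:10.
Merge the second list: 04:15–04:55, 06:15–06:50, 12:10–14:30, 15:25–16:25.
06:05–06:25 ∩ B → 06:15–06:25.
06:55–07:55 meets no B interval.
08:05–12:40 ∩ B → 12:10–12:40.
13:40–16:10 ∩ B → 13:40–14:30, 15:25–16:10.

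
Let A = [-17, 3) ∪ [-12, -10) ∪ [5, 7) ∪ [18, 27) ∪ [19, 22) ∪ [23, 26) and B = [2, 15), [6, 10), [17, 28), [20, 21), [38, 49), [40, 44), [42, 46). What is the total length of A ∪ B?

54

Merge the first list: [-17, 3), [5, 7), [18, 27).
Merge the second list: [2, 15), [17, 28), [38, 49).
A ∪ B = [-17, 15), [17, 28), [38, 49).
Total: 32 + 11 + 11 = 54.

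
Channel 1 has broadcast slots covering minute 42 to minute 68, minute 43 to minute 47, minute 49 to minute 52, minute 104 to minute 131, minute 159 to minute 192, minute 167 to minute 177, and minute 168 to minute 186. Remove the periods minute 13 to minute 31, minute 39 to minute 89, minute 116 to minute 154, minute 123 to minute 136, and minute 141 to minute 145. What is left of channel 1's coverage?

minute 104 to minute 116, minute 159 to minute 192

A, merged: minute 42 to minute 68, minute 104 to minute 131, minute 159 to minute 192.
B, merged: minute 13 to minute 31, minute 39 to minute 89, minute 116 to minute 154.
minute 42 to minute 68: entirely removed.
minute 104 to minute 131 \ B = minute 104 to minute 116.
minute 159 to minute 192: nothing removed.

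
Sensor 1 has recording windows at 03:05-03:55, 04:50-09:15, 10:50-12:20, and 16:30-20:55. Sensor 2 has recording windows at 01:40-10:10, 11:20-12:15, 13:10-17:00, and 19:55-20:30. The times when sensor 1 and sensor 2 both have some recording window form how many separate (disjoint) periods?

A ∩ B = 03:05-03:55, 04:50-09:15, 11:20-12:15, 16:30-17:00, 19:55-20:30.
That is 5 disjoint pieces.

5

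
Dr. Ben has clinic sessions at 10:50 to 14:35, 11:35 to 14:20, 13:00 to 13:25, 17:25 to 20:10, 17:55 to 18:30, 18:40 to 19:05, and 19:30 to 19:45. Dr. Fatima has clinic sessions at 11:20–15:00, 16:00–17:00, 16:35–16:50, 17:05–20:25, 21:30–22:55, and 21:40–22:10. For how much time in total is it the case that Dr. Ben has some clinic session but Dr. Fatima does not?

30 min

First set merges to 10:50–14:35, 17:25–20:10.
Second set merges to 11:20–15:00, 16:00–17:00, 17:05–20:25, 21:30–22:55.
A \ B = 10:50–11:20.
Total: 30 min.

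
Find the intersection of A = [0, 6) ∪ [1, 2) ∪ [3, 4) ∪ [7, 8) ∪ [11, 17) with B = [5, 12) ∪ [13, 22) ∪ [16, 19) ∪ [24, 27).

[5, 6) ∪ [7, 8) ∪ [11, 12) ∪ [13, 17)

First set merges to [0, 6), [7, 8), [11, 17).
Second set merges to [5, 12), [13, 22), [24, 27).
[0, 6) ∩ B → [5, 6).
[7, 8) ∩ B → [7, 8).
[11, 17) ∩ B → [11, 12), [13, 17).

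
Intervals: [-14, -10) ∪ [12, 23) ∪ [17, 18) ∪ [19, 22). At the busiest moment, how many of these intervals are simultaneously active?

2

Walk the sorted start/end points keeping a running depth.
The depth first hits 2 at 17.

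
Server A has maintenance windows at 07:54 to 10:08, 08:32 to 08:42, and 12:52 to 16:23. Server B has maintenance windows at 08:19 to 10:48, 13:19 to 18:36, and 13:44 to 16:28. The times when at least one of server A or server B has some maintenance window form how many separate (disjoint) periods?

2

Merge the first list: 07:54-10:08, 12:52-16:23.
Merge the second list: 08:19-10:48, 13:19-18:36.
A ∪ B = 07:54-10:48, 12:52-18:36.
That is 2 disjoint pieces.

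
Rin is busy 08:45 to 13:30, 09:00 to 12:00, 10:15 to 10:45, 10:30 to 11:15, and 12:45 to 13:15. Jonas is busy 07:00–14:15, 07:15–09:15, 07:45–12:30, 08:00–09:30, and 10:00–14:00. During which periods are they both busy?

A, merged: 08:45-13:30.
B, merged: 07:00-14:15.
08:45-13:30 overlaps B on 08:45-13:30.

08:45-13:30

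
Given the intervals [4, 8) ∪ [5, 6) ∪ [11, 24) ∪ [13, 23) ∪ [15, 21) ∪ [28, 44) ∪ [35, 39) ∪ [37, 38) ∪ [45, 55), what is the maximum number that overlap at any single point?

Sweep endpoints in order; track running count of active intervals.
Peak of 3 reached at 15.

3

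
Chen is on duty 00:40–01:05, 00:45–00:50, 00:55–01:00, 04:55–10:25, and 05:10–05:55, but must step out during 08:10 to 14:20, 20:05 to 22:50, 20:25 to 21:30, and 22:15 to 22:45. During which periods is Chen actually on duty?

00:40–01:05, 04:55–08:10

First set merges to 00:40–01:05, 04:55–10:25.
Second set merges to 08:10–14:20, 20:05–22:50.
00:40–01:05: no B overlap → unchanged.
04:55–10:25 minus B → 04:55–08:10.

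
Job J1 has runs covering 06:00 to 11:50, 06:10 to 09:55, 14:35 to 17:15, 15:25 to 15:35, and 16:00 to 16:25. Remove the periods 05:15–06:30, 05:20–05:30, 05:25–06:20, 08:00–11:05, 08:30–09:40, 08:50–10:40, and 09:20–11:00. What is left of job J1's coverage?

First set merges to 06:00-11:50, 14:35-17:15.
Second set merges to 05:15-06:30, 08:00-11:05.
06:00-11:50 minus B → 06:30-08:00, 11:05-11:50.
14:35-17:15: no B overlap → unchanged.

06:30-08:00, 11:05-11:50, 14:35-17:15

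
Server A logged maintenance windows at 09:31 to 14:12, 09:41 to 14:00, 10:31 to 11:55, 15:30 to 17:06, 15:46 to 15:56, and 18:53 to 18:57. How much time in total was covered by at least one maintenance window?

Merged: 09:31–14:12, 15:30–17:06, 18:53–18:57.
Lengths: 4 h 41 min + 1 h 36 min + 4 min = 6 h 21 min.

6 h 21 min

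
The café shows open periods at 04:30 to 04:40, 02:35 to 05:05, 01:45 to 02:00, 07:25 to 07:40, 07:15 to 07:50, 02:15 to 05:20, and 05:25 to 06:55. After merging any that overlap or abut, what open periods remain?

Sort by start: 01:45–02:00, 02:15–05:20, 02:35–05:05, 04:30–04:40, 05:25–06:55, 07:15–07:50, 07:25–07:40.
02:15–05:20 is disjoint → start new block.
02:35–05:05 overlaps/touches 02:15–05:20 → extend to 02:15–05:20.
04:30–04:40 overlaps/touches 02:15–05:20 → extend to 02:15–05:20.
05:25–06:55 is disjoint → start new block.
07:15–07:50 is disjoint → start new block.
07:25–07:40 overlaps/touches 07:15–07:50 → extend to 07:15–07:50.

01:45–02:00, 02:15–05:20, 05:25–06:55, 07:15–07:50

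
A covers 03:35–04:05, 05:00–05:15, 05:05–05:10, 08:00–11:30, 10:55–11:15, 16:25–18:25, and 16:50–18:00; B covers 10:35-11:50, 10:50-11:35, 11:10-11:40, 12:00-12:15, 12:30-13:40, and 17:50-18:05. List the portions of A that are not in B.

03:35-04:05, 05:00-05:15, 08:00-10:35, 16:25-17:50, 18:05-18:25

Merge the first list: 03:35-04:05, 05:00-05:15, 08:00-11:30, 16:25-18:25.
Merge the second list: 10:35-11:50, 12:00-12:15, 12:30-13:40, 17:50-18:05.
03:35-04:05 is untouched.
05:00-05:15 is untouched.
08:00-11:30 with B removed leaves 08:00-10:35.
16:25-18:25 with B removed leaves 16:25-17:50, 18:05-18:25.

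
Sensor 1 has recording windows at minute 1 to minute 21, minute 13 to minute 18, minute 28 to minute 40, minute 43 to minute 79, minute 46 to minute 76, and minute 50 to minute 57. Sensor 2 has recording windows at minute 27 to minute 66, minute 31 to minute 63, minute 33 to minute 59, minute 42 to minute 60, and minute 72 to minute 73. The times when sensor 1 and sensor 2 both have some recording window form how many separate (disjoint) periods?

3

A, merged: minute 1 to minute 21, minute 28 to minute 40, minute 43 to minute 79.
B, merged: minute 27 to minute 66, minute 72 to minute 73.
A ∩ B = minute 28 to minute 40, minute 43 to minute 66, minute 72 to minute 73.
That is 3 disjoint pieces.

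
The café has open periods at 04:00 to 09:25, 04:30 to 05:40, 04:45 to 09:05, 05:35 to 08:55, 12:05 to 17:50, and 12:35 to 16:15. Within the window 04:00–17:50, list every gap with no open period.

Covered (merged): 04:00–09:25, 12:05–17:50.
Uncovered inside 04:00–17:50: 09:25–12:05.

09:25–12:05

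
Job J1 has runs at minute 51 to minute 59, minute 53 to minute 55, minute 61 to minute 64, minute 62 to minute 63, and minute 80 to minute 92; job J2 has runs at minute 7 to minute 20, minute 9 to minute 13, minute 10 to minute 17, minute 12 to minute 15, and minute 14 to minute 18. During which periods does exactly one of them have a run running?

minute 7 to minute 20, minute 51 to minute 59, minute 61 to minute 64, minute 80 to minute 92

Merge the first list: minute 51 to minute 59, minute 61 to minute 64, minute 80 to minute 92.
Merge the second list: minute 7 to minute 20.
Only in the first: minute 51 to minute 59, minute 61 to minute 64, minute 80 to minute 92.
Only in the second: minute 7 to minute 20.
Together these are the periods covered by exactly one.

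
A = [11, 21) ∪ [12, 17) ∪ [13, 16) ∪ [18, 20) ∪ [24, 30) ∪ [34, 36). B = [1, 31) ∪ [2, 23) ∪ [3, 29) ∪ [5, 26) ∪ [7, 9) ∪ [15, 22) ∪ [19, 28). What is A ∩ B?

[11, 21) ∪ [24, 30)

First set merges to [11, 21), [24, 30), [34, 36).
Second set merges to [1, 31).
[11, 21) overlaps B on [11, 21).
[24, 30) overlaps B on [24, 30).
[34, 36) falls entirely outside B.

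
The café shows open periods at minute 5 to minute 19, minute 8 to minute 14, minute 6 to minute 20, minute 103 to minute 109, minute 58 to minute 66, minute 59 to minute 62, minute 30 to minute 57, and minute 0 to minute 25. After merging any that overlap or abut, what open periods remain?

Sort by start: minute 0 to minute 25, minute 5 to minute 19, minute 6 to minute 20, minute 8 to minute 14, minute 30 to minute 57, minute 58 to minute 66, minute 59 to minute 62, minute 103 to minute 109.
minute 5 to minute 19 overlaps/touches minute 0 to minute 25 → extend to minute 0 to minute 25.
minute 6 to minute 20 overlaps/touches minute 0 to minute 25 → extend to minute 0 to minute 25.
minute 8 to minute 14 overlaps/touches minute 0 to minute 25 → extend to minute 0 to minute 25.
minute 30 to minute 57 is disjoint → start new block.
minute 58 to minute 66 is disjoint → start new block.
minute 59 to minute 62 overlaps/touches minute 58 to minute 66 → extend to minute 58 to minute 66.
minute 103 to minute 109 is disjoint → start new block.

minute 0 to minute 25, minute 30 to minute 57, minute 58 to minute 66, minute 103 to minute 109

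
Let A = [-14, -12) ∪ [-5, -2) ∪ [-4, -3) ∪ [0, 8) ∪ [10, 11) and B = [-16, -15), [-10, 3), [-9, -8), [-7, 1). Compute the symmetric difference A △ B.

First set merges to [-14, -12), [-5, -2), [0, 8), [10, 11).
Second set merges to [-16, -15), [-10, 3).
A \ B = [-14, -12), [3, 8), [10, 11).
B \ A = [-16, -15), [-10, -5), [-2, 0).
Union of the two gives the symmetric difference.

[-16, -15) ∪ [-14, -12) ∪ [-10, -5) ∪ [-2, 0) ∪ [3, 8) ∪ [10, 11)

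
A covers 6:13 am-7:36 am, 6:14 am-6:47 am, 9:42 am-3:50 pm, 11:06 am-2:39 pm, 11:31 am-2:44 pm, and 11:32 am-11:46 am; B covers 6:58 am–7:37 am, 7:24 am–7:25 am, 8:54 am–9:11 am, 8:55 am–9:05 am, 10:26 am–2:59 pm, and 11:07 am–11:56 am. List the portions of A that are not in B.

6:13 am-6:58 am, 9:42 am-10:26 am, 2:59 pm-3:50 pm

Merge the first list: 6:13 am-7:36 am, 9:42 am-3:50 pm.
Merge the second list: 6:58 am-7:37 am, 8:54 am-9:11 am, 10:26 am-2:59 pm.
6:13 am-7:36 am with B removed leaves 6:13 am-6:58 am.
9:42 am-3:50 pm with B removed leaves 9:42 am-10:26 am, 2:59 pm-3:50 pm.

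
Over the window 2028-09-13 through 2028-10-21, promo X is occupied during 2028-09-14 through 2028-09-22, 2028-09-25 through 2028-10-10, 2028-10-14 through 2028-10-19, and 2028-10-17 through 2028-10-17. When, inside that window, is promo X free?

The merged coverage is 2028-09-14 through 2028-09-22, 2028-09-25 through 2028-10-10, 2028-10-14 through 2028-10-19.
Complement within 2028-09-13 through 2028-10-21: 2028-09-13 through 2028-09-13, 2028-09-23 through 2028-09-24, 2028-10-11 through 2028-10-13, 2028-10-20 through 2028-10-21.

2028-09-13 through 2028-09-13, 2028-09-23 through 2028-09-24, 2028-10-11 through 2028-10-13, 2028-10-20 through 2028-10-21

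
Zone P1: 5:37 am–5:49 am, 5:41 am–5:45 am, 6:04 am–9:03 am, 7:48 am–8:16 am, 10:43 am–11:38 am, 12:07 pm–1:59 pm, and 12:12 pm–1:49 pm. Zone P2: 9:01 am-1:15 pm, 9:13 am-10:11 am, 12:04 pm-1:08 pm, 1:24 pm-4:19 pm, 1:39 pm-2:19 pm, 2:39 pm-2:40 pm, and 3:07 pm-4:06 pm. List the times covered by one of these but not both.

5:37 am–5:49 am, 6:04 am–9:01 am, 9:03 am–10:43 am, 11:38 am–12:07 pm, 1:15 pm–1:24 pm, 1:59 pm–4:19 pm

Merge the first list: 5:37 am–5:49 am, 6:04 am–9:03 am, 10:43 am–11:38 am, 12:07 pm–1:59 pm.
Merge the second list: 9:01 am–1:15 pm, 1:24 pm–4:19 pm.
A but not B: 5:37 am–5:49 am, 6:04 am–9:01 am, 1:15 pm–1:24 pm.
B but not A: 9:03 am–10:43 am, 11:38 am–12:07 pm, 1:59 pm–4:19 pm.
Combining gives A △ B.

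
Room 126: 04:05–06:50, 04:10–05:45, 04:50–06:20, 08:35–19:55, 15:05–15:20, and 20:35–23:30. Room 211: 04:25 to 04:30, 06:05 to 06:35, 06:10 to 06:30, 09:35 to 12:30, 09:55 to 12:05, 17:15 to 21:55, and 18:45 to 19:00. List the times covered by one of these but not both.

Merge the first list: 04:05-06:50, 08:35-19:55, 20:35-23:30.
Merge the second list: 04:25-04:30, 06:05-06:35, 09:35-12:30, 17:15-21:55.
Only in the first: 04:05-04:25, 04:30-06:05, 06:35-06:50, 08:35-09:35, 12:30-17:15, 21:55-23:30.
Only in the second: 19:55-20:35.
Together these are the periods covered by exactly one.

04:05-04:25, 04:30-06:05, 06:35-06:50, 08:35-09:35, 12:30-17:15, 19:55-20:35, 21:55-23:30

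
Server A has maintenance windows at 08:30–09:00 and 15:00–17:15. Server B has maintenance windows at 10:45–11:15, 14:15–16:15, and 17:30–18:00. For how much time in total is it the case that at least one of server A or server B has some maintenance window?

4 h 30 min

A ∪ B = 08:30–09:00, 10:45–11:15, 14:15–17:15, 17:30–18:00.
Total: 30 min + 30 min + 3 h + 30 min = 4 h 30 min.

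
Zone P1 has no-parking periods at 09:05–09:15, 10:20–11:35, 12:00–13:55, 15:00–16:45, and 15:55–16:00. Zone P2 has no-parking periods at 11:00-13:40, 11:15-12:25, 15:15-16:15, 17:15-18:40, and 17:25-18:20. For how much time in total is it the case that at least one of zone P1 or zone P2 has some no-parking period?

6 h 55 min

A, merged: 09:05-09:15, 10:20-11:35, 12:00-13:55, 15:00-16:45.
B, merged: 11:00-13:40, 15:15-16:15, 17:15-18:40.
A ∪ B = 09:05-09:15, 10:20-13:55, 15:00-16:45, 17:15-18:40.
Total: 10 min + 3 h 35 min + 1 h 45 min + 1 h 25 min = 6 h 55 min.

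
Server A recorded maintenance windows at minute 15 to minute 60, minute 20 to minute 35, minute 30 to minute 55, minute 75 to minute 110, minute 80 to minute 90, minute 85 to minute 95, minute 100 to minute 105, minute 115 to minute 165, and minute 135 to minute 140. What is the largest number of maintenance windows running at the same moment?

3

At minute 30, 3 of the intervals are simultaneously active.
No point has more.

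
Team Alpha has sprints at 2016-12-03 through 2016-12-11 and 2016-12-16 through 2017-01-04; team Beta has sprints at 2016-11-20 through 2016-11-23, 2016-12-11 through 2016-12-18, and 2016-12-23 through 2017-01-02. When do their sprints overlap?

2016-12-03 through 2016-12-11 overlaps B on 2016-12-11 through 2016-12-11.
2016-12-16 through 2017-01-04 overlaps B on 2016-12-16 through 2016-12-18, 2016-12-23 through 2017-01-02.

2016-12-11 through 2016-12-11, 2016-12-16 through 2016-12-18, 2016-12-23 through 2017-01-02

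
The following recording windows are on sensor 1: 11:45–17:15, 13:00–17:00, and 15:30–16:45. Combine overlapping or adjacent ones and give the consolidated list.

13:00–17:00 overlaps/touches 11:45–17:15 → extend to 11:45–17:15.
15:30–16:45 overlaps/touches 11:45–17:15 → extend to 11:45–17:15.

11:45–17:15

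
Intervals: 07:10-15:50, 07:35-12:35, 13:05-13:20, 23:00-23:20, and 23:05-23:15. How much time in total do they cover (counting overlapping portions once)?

Merged: 07:10–15:50, 23:00–23:20.
Lengths: 8 h 40 min + 20 min = 9 h.

9 h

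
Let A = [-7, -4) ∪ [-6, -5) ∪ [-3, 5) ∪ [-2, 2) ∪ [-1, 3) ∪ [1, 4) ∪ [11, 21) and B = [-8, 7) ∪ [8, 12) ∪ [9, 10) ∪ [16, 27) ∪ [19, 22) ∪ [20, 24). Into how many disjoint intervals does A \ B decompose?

1

A, merged: [-7, -4), [-3, 5), [11, 21).
B, merged: [-8, 7), [8, 12), [16, 27).
A \ B = [12, 16).
That is 1 disjoint piece.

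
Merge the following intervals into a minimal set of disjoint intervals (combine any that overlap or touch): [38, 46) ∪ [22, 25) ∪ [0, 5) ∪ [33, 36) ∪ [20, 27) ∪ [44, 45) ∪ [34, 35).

[0, 5) ∪ [20, 27) ∪ [33, 36) ∪ [38, 46)

Sort by start: [0, 5), [20, 27), [22, 25), [33, 36), [34, 35), [38, 46), [44, 45).
[20, 27) is disjoint → start new block.
[22, 25) overlaps/touches [20, 27) → extend to [20, 27).
[33, 36) is disjoint → start new block.
[34, 35) overlaps/touches [33, 36) → extend to [33, 36).
[38, 46) is disjoint → start new block.
[44, 45) overlaps/touches [38, 46) → extend to [38, 46).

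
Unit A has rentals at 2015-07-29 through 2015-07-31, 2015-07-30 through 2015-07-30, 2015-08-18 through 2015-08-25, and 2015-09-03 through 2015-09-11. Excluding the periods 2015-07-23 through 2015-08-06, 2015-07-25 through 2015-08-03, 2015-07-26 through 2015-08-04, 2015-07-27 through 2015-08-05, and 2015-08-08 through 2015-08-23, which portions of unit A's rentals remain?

2015-08-24 through 2015-08-25, 2015-09-03 through 2015-09-11

A, merged: 2015-07-29 through 2015-07-31, 2015-08-18 through 2015-08-25, 2015-09-03 through 2015-09-11.
B, merged: 2015-07-23 through 2015-08-06, 2015-08-08 through 2015-08-23.
2015-07-29 through 2015-07-31 lies entirely inside B → drops out.
2015-08-18 through 2015-08-25 with B removed leaves 2015-08-24 through 2015-08-25.
2015-09-03 through 2015-09-11 is untouched.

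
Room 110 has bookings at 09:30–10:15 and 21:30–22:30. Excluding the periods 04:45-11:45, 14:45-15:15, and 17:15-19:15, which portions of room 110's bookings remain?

21:30–22:30

09:30–10:15: fully covered by B → removed.
21:30–22:30: no B overlap → unchanged.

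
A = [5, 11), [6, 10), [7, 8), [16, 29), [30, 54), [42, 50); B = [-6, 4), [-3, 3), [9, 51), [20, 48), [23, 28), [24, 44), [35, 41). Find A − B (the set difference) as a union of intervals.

A, merged: [5, 11), [16, 29), [30, 54).
B, merged: [-6, 4), [9, 51).
[5, 11) minus B → [5, 9).
[16, 29): fully covered by B → removed.
[30, 54) minus B → [51, 54).

[5, 9) ∪ [51, 54)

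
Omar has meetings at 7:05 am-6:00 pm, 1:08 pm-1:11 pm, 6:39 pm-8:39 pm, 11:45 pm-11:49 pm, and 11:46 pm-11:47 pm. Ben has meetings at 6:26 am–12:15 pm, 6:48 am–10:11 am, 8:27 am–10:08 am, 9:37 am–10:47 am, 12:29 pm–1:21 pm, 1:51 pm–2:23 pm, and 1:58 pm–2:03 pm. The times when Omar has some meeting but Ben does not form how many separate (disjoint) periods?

5

A, merged: 7:05 am–6:00 pm, 6:39 pm–8:39 pm, 11:45 pm–11:49 pm.
B, merged: 6:26 am–12:15 pm, 12:29 pm–1:21 pm, 1:51 pm–2:23 pm.
A \ B = 12:15 pm–12:29 pm, 1:21 pm–1:51 pm, 2:23 pm–6:00 pm, 6:39 pm–8:39 pm, 11:45 pm–11:49 pm.
That is 5 disjoint pieces.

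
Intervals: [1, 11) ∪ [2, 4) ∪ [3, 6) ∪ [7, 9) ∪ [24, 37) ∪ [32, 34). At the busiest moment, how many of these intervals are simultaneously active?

3

At 3, 3 of the intervals are simultaneously active.
No point has more.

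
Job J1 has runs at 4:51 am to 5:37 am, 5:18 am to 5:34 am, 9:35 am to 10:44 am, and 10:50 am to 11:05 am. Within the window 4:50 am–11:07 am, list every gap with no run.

The merged coverage is 4:51 am–5:37 am, 9:35 am–10:44 am, 10:50 am–11:05 am.
Gaps within 4:50 am–11:07 am: 4:50 am–4:51 am, 5:37 am–9:35 am, 10:44 am–10:50 am, 11:05 am–11:07 am.

4:50 am–4:51 am, 5:37 am–9:35 am, 10:44 am–10:50 am, 11:05 am–11:07 am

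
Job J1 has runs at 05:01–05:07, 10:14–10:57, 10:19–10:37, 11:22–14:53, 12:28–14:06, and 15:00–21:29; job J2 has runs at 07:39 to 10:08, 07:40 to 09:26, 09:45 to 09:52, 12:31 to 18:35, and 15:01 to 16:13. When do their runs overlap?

12:31–14:53, 15:00–18:35

A, merged: 05:01–05:07, 10:14–10:57, 11:22–14:53, 15:00–21:29.
B, merged: 07:39–10:08, 12:31–18:35.
05:01–05:07: no overlap with the second set.
10:14–10:57: no overlap with the second set.
11:22–14:53 meets the second set on 12:31–14:53.
15:00–21:29 meets the second set on 15:00–18:35.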